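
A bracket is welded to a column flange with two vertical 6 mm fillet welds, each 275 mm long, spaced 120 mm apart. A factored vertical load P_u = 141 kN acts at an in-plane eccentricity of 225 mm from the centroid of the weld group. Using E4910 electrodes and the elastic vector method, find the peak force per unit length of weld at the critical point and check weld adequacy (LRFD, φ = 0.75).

f_max ≈ 1000 N/mm; NOT adequate

E49XX → F_EXX = 490 MPa.
Total weld length L_w = 550 mm. Treat welds as unit-width lines.
Polar moment about centroid: J = 2[d³/12 + d(b/2)²] = 2[275³/12 + 275×60²] = 5446000 mm³.
Direct shear f_v = P/L_w = 141×10³ / 550 = 256.4 N/mm (vertical).
Torsion M = P·e = 141×10³ × 225 = 31725000 N·mm.
Critical point at (x, y) = (60, 137.5) from centroid. f_tx = M·y/J = 801 N/mm; f_ty = M·x/J = 349.5 N/mm.
Resultant f_max = √[f_tx² + (f_v + f_ty)²] = √[801² + (256.4 + 349.5)²] = 1004 N/mm.
Capacity per unit length: φr_n = 0.75 × 0.6 × 490 × (0.707 × 6) = 935.4 N/mm.
1004 > 935.4 → NOT adequate.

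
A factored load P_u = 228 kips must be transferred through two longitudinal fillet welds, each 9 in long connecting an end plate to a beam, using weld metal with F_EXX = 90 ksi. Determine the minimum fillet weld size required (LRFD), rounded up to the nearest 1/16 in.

w = 1/2 in

Total weld length L = 18 in.
Required throat t_e = P_u / (φ × 0.6 F_EXX × L) = 228 / (0.75 × 0.6 × 90 × 18) = 0.3128 in.
Required leg w = t_e / 0.707 = 0.4424 in → use 1/2 in.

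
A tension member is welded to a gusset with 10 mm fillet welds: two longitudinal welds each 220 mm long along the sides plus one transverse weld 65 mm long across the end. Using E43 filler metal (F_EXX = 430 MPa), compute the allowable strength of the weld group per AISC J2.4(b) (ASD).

R_n/Ω ≈ 461 kN

t_e = 0.707 × 10 = 7.07 mm.
R_nwl = 0.6 × 430 × 7.07 × 440 × 10⁻³ = 802.6 kN (longitudinal, 2 welds).
R_nwt = 0.6 × 430 × 7.07 × 65 × 10⁻³ = 118.6 kN (transverse, base value).
(i) R_nwl + R_nwt = 921.2 kN; (ii) 0.85 R_nwl + 1.5 R_nwt = 860 kN.
R_n = max = 921.2 kN [governs: (i)]; R_n/Ω = 460.6 kN.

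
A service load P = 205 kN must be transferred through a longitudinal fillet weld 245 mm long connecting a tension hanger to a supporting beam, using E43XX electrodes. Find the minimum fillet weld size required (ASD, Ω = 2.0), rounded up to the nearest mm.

E43XX → F_EXX = 430 MPa.
Total weld length L = 245 mm.
Required throat t_e = P × Ω / (0.6 F_EXX × L) = 205 × 2.0 / (0.6 × 430 × 245 × 10⁻³) = 6.486 mm.
Required leg w = t_e / 0.707 = 9.174 mm → use 10 mm.

w = 10 mm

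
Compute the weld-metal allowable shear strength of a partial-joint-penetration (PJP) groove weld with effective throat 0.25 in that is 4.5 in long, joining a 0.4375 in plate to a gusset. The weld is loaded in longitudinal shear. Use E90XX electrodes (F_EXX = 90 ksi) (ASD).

R_n/Ω ≈ 30.4 kips

Effective throat (given) t_e = 0.25 in.
A_we = 0.25 × 4.5 = 1.125 in².
F_nw = 0.6 F_EXX = 54 ksi.
R_n/Ω = (54 × 1.125) / 2.0 = 30.38 kips.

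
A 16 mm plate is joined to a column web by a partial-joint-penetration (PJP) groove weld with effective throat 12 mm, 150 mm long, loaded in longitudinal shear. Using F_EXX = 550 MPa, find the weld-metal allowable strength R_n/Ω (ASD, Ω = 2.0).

Effective throat (given) t_e = 12 mm.
A_we = 12 × 150 = 1800 mm².
F_nw = 0.6 F_EXX = 330 MPa.
R_n/Ω = (330 × 1800) / 2.0 × 10⁻³ = 297 kN.

R_n/Ω ≈ 297 kN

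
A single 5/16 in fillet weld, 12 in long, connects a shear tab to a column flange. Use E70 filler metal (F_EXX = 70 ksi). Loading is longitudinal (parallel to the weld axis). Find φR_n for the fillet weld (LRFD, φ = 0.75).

φR_n ≈ 83.5 kips

Effective throat t_e = 0.707 × 0.3125 = 0.2209 in.
Total length L = 12 in; A_we = 0.2209 × 12 = 2.651 in².
F_nw = 0.6 F_EXX = 0.6 × 70 = 42 ksi.
φR_n = 0.75 × 42 × 2.651 = 83.51 kips.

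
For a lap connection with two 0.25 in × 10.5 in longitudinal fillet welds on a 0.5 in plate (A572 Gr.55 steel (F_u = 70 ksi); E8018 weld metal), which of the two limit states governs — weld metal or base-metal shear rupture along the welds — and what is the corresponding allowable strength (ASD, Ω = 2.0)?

E80XX → F_EXX = 80 ksi.
t_e = 0.707 × 0.25 = 0.1767 in; L = 21 in.
Weld metal: R_n/Ω = (1/2.0) × 0.6 × 80 × 0.1767 × 21 = 89.08 kip.
Base metal (shear rupture): R_n/Ω = (1/2.0) × 0.6 × 70 × 0.5 × 21 = 220.5 kip.
Governing: weld metal.

R_n/Ω ≈ 89.1 kip (weld metal governs)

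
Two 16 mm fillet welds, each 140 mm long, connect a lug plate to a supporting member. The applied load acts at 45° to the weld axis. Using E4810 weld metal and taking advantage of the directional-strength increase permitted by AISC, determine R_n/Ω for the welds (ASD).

R_n/Ω ≈ 592 kN

E48XX → F_EXX = 480 MPa.
t_e = 0.707 × 16 = 11.31 mm; A_we = 11.31 × 280 = 3167 mm².
Directional factor: 1.0 + 0.5 sin^1.5(45°) = 1.297.
F_nw = 0.6 × 480 × 1.297 = 373.6 MPa.
R_n/Ω = (373.6 × 3167) / 2.0 × 10⁻³ = 591.7 kN.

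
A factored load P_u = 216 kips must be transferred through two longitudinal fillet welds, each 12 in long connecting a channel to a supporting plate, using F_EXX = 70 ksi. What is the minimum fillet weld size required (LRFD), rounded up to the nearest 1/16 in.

Total weld length L = 24 in.
Required throat t_e = P_u / (φ × 0.6 F_EXX × L) = 216 / (0.75 × 0.6 × 70 × 24) = 0.2857 in.
Required leg w = t_e / 0.707 = 0.4041 in → use 7/16 in.

w = 7/16 in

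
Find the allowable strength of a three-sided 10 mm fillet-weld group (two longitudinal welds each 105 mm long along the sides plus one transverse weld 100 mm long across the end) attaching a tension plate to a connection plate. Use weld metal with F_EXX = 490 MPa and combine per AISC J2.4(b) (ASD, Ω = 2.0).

R_n/Ω ≈ 341 kN

t_e = 0.707 × 10 = 7.07 mm.
R_nwl = 0.6 × 490 × 7.07 × 210 × 10⁻³ = 436.5 kN (longitudinal, 2 welds).
R_nwt = 0.6 × 490 × 7.07 × 100 × 10⁻³ = 207.9 kN (transverse, base value).
(i) R_nwl + R_nwt = 644.4 kN; (ii) 0.85 R_nwl + 1.5 R_nwt = 682.8 kN.
R_n = max = 682.8 kN [governs: (ii)]; R_n/Ω = 341.4 kN.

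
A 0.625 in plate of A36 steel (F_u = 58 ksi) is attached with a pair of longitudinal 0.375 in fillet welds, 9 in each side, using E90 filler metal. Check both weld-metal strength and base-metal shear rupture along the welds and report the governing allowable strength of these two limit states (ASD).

E90XX → F_EXX = 90 ksi.
t_e = 0.707 × 0.375 = 0.2651 in; L = 18 in.
Weld metal: R_n/Ω = (1/2.0) × 0.6 × 90 × 0.2651 × 18 = 128.9 kip.
Base metal (shear rupture): R_n/Ω = (1/2.0) × 0.6 × 58 × 0.625 × 18 = 195.8 kip.
Governing: weld metal.

R_n/Ω ≈ 129 kip (weld metal governs)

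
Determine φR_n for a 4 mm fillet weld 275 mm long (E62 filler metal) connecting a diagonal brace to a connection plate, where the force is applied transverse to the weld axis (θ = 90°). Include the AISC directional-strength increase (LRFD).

φR_n ≈ 325 kN

E62XX → F_EXX = 620 MPa.
t_e = 0.707 × 4 = 2.828 mm; A_we = 2.828 × 275 = 777.7 mm².
Directional factor: 1.0 + 0.5 sin^1.5(90°) = 1.5.
F_nw = 0.6 × 620 × 1.5 = 558 MPa.
φR_n = 0.75 × 558 × 777.7 × 10⁻³ = 325.5 kN.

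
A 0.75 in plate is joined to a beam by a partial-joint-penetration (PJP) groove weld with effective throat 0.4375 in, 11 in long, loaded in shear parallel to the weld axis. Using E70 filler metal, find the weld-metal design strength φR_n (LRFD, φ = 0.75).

φR_n ≈ 152 kip

E70XX → F_EXX = 70 ksi.
Effective throat (given) t_e = 0.4375 in.
A_we = 0.4375 × 11 = 4.812 in².
F_nw = 0.6 F_EXX = 42 ksi.
φR_n = 0.75 × 42 × 4.812 = 151.6 kip.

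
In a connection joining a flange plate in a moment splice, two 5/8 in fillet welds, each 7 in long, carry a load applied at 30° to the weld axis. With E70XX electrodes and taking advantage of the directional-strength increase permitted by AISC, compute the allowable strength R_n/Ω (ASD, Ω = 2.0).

R_n/Ω ≈ 153 kips

E70XX → F_EXX = 70 ksi.
t_e = 0.707 × 0.625 = 0.4419 in; A_we = 0.4419 × 14 = 6.186 in².
Directional factor: 1.0 + 0.5 sin^1.5(30°) = 1.177.
F_nw = 0.6 × 70 × 1.177 = 49.42 ksi.
R_n/Ω = (49.42 × 6.186) / 2.0 = 152.9 kips.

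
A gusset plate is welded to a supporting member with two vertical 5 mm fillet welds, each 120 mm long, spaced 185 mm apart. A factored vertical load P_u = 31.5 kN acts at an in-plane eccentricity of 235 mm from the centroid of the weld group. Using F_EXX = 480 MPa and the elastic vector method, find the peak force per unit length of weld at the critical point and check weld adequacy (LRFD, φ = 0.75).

Total weld length L_w = 240 mm. Treat welds as unit-width lines.
Polar moment about centroid: J = 2[d³/12 + d(b/2)²] = 2[120³/12 + 120×92.5²] = 2342000 mm³.
Direct shear f_v = P/L_w = 31.5×10³ / 240 = 131.2 N/mm (vertical).
Torsion M = P·e = 31.5×10³ × 235 = 7402500 N·mm.
Critical point at (x, y) = (92.5, 60) from centroid. f_tx = M·y/J = 189.7 N/mm; f_ty = M·x/J = 292.4 N/mm.
Resultant f_max = √[f_tx² + (f_v + f_ty)²] = √[189.7² + (131.2 + 292.4)²] = 464.2 N/mm.
Capacity per unit length: φr_n = 0.75 × 0.6 × 480 × (0.707 × 5) = 763.6 N/mm.
464.2 ≤ 763.6 → adequate.

f_max ≈ 464 N/mm; adequate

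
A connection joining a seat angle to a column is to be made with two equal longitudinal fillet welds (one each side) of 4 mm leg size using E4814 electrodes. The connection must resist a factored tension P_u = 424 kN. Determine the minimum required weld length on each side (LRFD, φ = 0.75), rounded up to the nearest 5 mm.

L = 350 mm on each side

E48XX → F_EXX = 480 MPa.
Throat t_e = 0.707 × 4 = 2.828 mm.
φr_n = 0.75 × 0.6 × 480 × 2.828 × 10⁻³ = 0.6108 kN/mm.
L_req = P_u / φr_n = 424 / 0.6108 = 694.1 mm total.
Per side: 694.1 / 2 = 347.1 mm.
Round up → use L = 350 mm on each side.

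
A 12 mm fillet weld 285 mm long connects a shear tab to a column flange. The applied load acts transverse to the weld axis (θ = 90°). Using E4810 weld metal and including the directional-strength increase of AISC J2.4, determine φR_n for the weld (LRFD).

φR_n ≈ 783 kN

E48XX → F_EXX = 480 MPa.
t_e = 0.707 × 12 = 8.484 mm; A_we = 8.484 × 285 = 2418 mm².
Directional factor: 1.0 + 0.5 sin^1.5(90°) = 1.5.
F_nw = 0.6 × 480 × 1.5 = 432 MPa.
φR_n = 0.75 × 432 × 2418 × 10⁻³ = 783.4 kN.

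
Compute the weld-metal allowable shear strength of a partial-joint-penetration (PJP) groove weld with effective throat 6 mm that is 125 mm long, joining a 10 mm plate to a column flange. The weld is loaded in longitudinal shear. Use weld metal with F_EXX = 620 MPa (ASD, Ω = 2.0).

R_n/Ω ≈ 140 kN

Effective throat (given) t_e = 6 mm.
A_we = 6 × 125 = 750 mm².
F_nw = 0.6 F_EXX = 372 MPa.
R_n/Ω = (372 × 750) / 2.0 × 10⁻³ = 139.5 kN.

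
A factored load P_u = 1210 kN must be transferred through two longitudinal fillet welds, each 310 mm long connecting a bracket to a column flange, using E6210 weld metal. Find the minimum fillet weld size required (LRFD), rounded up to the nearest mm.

w = 10 mm

E62XX → F_EXX = 620 MPa.
Total weld length L = 620 mm.
Required throat t_e = P_u / (φ × 0.6 F_EXX × L) = 1210 / (0.75 × 0.6 × 620 × 620 × 10⁻³) = 6.995 mm.
Required leg w = t_e / 0.707 = 9.894 mm → use 10 mm.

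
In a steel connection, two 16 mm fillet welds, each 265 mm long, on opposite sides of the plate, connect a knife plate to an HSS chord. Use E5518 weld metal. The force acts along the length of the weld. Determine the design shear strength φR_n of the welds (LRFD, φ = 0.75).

E55XX → F_EXX = 550 MPa.
Effective throat t_e = 0.707 × 16 = 11.31 mm.
Total length L = 530 mm; A_we = 11.31 × 530 = 5995 mm².
F_nw = 0.6 F_EXX = 0.6 × 550 = 330 MPa.
φR_n = 0.75 × 330 × 5995 × 10⁻³ = 1484 kN.

φR_n ≈ 1480 kN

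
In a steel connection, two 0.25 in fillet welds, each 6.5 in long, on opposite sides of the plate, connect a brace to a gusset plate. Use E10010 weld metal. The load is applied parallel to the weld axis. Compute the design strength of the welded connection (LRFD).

φR_n ≈ 103 kip

E100XX → F_EXX = 100 ksi.
Effective throat t_e = 0.707 × 0.25 = 0.1767 in.
Total length L = 13 in; A_we = 0.1767 × 13 = 2.298 in².
F_nw = 0.6 F_EXX = 0.6 × 100 = 60 ksi.
φR_n = 0.75 × 60 × 2.298 = 103.4 kip.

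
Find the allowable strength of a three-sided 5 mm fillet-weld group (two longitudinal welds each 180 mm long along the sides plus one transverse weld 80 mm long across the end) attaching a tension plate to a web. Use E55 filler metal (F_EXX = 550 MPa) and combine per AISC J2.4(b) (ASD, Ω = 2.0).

R_n/Ω ≈ 257 kN

t_e = 0.707 × 5 = 3.535 mm.
R_nwl = 0.6 × 550 × 3.535 × 360 × 10⁻³ = 420 kN (longitudinal, 2 welds).
R_nwt = 0.6 × 550 × 3.535 × 80 × 10⁻³ = 93.32 kN (transverse, base value).
(i) R_nwl + R_nwt = 513.3 kN; (ii) 0.85 R_nwl + 1.5 R_nwt = 497 kN.
R_n = max = 513.3 kN [governs: (i)]; R_n/Ω = 256.6 kN.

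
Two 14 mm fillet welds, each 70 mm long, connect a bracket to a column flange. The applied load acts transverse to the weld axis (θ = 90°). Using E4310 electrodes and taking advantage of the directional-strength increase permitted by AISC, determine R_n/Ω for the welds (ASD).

R_n/Ω ≈ 268 kN

E43XX → F_EXX = 430 MPa.
t_e = 0.707 × 14 = 9.898 mm; A_we = 9.898 × 140 = 1386 mm².
Directional factor: 1.0 + 0.5 sin^1.5(90°) = 1.5.
F_nw = 0.6 × 430 × 1.5 = 387 MPa.
R_n/Ω = (387 × 1386) / 2.0 × 10⁻³ = 268.1 kN.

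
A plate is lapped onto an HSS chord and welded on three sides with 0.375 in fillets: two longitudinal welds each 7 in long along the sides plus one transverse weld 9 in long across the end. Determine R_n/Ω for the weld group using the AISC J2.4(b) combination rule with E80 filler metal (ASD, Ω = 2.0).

R_n/Ω ≈ 162 kip

E80XX → F_EXX = 80 ksi.
t_e = 0.707 × 0.375 = 0.2651 in.
R_nwl = 0.6 × 80 × 0.2651 × 14 = 178.2 kip (longitudinal, 2 welds).
R_nwt = 0.6 × 80 × 0.2651 × 9 = 114.5 kip (transverse, base value).
(i) R_nwl + R_nwt = 292.7 kip; (ii) 0.85 R_nwl + 1.5 R_nwt = 323.2 kip.
R_n = max = 323.2 kip [governs: (ii)]; R_n/Ω = 161.6 kip.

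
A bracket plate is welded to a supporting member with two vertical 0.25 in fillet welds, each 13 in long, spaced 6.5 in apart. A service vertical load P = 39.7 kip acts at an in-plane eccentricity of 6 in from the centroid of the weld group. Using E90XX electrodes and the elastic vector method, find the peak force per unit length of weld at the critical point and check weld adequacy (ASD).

f_max ≈ 3.65 kip/in; adequate

E90XX → F_EXX = 90 ksi.
Total weld length L_w = 26 in. Treat welds as unit-width lines.
Polar moment about centroid: J = 2[d³/12 + d(b/2)²] = 2[13³/12 + 13×3.25²] = 640.8 in³.
Direct shear f_v = P/L_w = 39.7 / 26 = 1.527 kip/in (vertical).
Torsion M = P·e = 39.7 × 6 = 238.2 kip·in.
Critical point at (x, y) = (3.25, 6.5) from centroid. f_tx = M·y/J = 2.416 kip/in; f_ty = M·x/J = 1.208 kip/in.
Resultant f_max = √[f_tx² + (f_v + f_ty)²] = √[2.416² + (1.527 + 1.208)²] = 3.649 kip/in.
Capacity per unit length: r_n/Ω = (1/2.0) × 0.6 × 90 × (0.707 × 0.25) = 4.772 kip/in.
3.649 ≤ 4.772 → adequate.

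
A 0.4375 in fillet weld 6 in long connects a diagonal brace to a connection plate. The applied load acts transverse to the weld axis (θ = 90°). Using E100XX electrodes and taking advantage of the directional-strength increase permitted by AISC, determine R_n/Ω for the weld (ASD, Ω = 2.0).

E100XX → F_EXX = 100 ksi.
t_e = 0.707 × 0.4375 = 0.3093 in; A_we = 0.3093 × 6 = 1.856 in².
Directional factor: 1.0 + 0.5 sin^1.5(90°) = 1.5.
F_nw = 0.6 × 100 × 1.5 = 90 ksi.
R_n/Ω = (90 × 1.856) / 2.0 = 83.51 kips.

R_n/Ω ≈ 83.5 kips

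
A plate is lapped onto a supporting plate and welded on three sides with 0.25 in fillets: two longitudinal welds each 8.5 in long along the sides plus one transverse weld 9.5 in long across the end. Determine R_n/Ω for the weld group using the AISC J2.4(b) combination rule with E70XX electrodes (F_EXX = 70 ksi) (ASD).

t_e = 0.707 × 0.25 = 0.1767 in.
R_nwl = 0.6 × 70 × 0.1767 × 17 = 126.2 kips (longitudinal, 2 welds).
R_nwt = 0.6 × 70 × 0.1767 × 9.5 = 70.52 kips (transverse, base value).
(i) R_nwl + R_nwt = 196.7 kips; (ii) 0.85 R_nwl + 1.5 R_nwt = 213.1 kips.
R_n = max = 213.1 kips [governs: (ii)]; R_n/Ω = 106.5 kips.

R_n/Ω ≈ 107 kips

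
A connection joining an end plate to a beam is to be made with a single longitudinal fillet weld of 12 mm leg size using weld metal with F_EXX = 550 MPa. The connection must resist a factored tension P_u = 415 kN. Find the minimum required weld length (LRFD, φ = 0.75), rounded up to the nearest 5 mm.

L = 200 mm

Throat t_e = 0.707 × 12 = 8.484 mm.
φr_n = 0.75 × 0.6 × 550 × 8.484 × 10⁻³ = 2.1 kN/mm.
L_req = P_u / φr_n = 415 / 2.1 = 197.6 mm total.
Round up → use L = 200 mm.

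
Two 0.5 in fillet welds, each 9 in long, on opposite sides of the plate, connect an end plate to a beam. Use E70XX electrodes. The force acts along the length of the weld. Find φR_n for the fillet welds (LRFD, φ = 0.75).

φR_n ≈ 200 kip

E70XX → F_EXX = 70 ksi.
Effective throat t_e = 0.707 × 0.5 = 0.3535 in.
Total length L = 18 in; A_we = 0.3535 × 18 = 6.363 in².
F_nw = 0.6 F_EXX = 0.6 × 70 = 42 ksi.
φR_n = 0.75 × 42 × 6.363 = 200.4 kip.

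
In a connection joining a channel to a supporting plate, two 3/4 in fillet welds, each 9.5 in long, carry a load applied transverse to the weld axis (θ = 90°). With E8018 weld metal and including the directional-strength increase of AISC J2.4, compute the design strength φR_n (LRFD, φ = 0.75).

φR_n ≈ 544 kips

E80XX → F_EXX = 80 ksi.
t_e = 0.707 × 0.75 = 0.5302 in; A_we = 0.5302 × 19 = 10.07 in².
Directional factor: 1.0 + 0.5 sin^1.5(90°) = 1.5.
F_nw = 0.6 × 80 × 1.5 = 72 ksi.
φR_n = 0.75 × 72 × 10.07 = 544 kips.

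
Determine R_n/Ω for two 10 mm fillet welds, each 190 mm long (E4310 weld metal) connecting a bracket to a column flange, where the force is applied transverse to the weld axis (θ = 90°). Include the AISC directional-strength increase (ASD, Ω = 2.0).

E43XX → F_EXX = 430 MPa.
t_e = 0.707 × 10 = 7.07 mm; A_we = 7.07 × 380 = 2687 mm².
Directional factor: 1.0 + 0.5 sin^1.5(90°) = 1.5.
F_nw = 0.6 × 430 × 1.5 = 387 MPa.
R_n/Ω = (387 × 2687) / 2.0 × 10⁻³ = 519.9 kN.

R_n/Ω ≈ 520 kN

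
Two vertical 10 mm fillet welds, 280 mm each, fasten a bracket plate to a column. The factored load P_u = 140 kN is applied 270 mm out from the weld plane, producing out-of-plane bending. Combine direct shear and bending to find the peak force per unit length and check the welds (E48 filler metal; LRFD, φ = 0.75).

E48XX → F_EXX = 480 MPa.
L_w = 2 × 280 = 560 mm; section modulus (unit throat) S = 2 × L²/6 = 26130 mm².
Direct shear f_v = P/L_w = 140×10³/560 = 250 N/mm.
Moment M = P × e = 140×10³ × 270 = 37800000 N·mm; bending f_b = M/S = 1446 N/mm.
f_max = √(f_v² + f_b²) = √(250² + 1446²) = 1468 N/mm.
φr_n = 0.75 × 0.6 × 480 × (0.707 × 10) = 1527 N/mm → adequate.

f_max ≈ 1470 N/mm; adequate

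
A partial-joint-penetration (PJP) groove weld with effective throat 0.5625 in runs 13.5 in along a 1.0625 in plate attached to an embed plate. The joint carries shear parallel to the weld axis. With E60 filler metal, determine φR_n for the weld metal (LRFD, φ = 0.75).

E60XX → F_EXX = 60 ksi.
Effective throat (given) t_e = 0.5625 in.
A_we = 0.5625 × 13.5 = 7.594 in².
F_nw = 0.6 F_EXX = 36 ksi.
φR_n = 0.75 × 36 × 7.594 = 205 kips.

φR_n ≈ 205 kips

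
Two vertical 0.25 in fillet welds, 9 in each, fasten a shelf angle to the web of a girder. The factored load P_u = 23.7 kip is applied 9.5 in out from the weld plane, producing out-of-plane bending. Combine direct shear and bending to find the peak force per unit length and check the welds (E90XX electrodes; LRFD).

f_max ≈ 8.44 kip/in; NOT adequate

E90XX → F_EXX = 90 ksi.
L_w = 2 × 9 = 18 in; section modulus (unit throat) S = 2 × L²/6 = 27 in².
Direct shear f_v = P/L_w = 23.7/18 = 1.317 kip/in.
Moment M = P × e = 23.7 × 9.5 = 225.15 kip·in; bending f_b = M/S = 8.339 kip/in.
f_max = √(f_v² + f_b²) = √(1.317² + 8.339²) = 8.442 kip/in.
φr_n = 0.75 × 0.6 × 90 × (0.707 × 0.25) = 7.158 kip/in → NOT adequate.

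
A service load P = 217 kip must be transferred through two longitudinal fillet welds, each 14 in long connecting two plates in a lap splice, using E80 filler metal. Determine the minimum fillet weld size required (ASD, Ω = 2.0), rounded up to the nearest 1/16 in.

w = 1/2 in

E80XX → F_EXX = 80 ksi.
Total weld length L = 28 in.
Required throat t_e = P × Ω / (0.6 F_EXX × L) = 217 × 2.0 / (0.6 × 80 × 28) = 0.3229 in.
Required leg w = t_e / 0.707 = 0.4567 in → use 1/2 in.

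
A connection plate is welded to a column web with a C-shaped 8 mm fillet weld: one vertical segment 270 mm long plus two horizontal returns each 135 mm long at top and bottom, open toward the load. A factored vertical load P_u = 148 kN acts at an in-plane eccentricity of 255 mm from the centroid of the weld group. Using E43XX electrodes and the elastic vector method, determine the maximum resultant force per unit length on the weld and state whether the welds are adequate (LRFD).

f_max ≈ 1030 N/mm; adequate

E43XX → F_EXX = 430 MPa.
Total weld length L_w = 540 mm. Treat welds as unit-width lines.
Centroid: x̄ = 2×135×67.5 / 540 = 33.75 mm from the vertical weld.
Polar moment about centroid: J = I_x + I_y = [270³/12 + 2×135×135²] + [270×33.75² + 2(135³/12 + 135×33.75²)] = 7586000 mm³.
Direct shear f_v = P/L_w = 148×10³ / 540 = 274.1 N/mm (vertical).
Torsion M = P·e = 148×10³ × 255 = 37740000 N·mm.
Critical point at (x, y) = (101.2, 135) from centroid. f_tx = M·y/J = 671.6 N/mm; f_ty = M·x/J = 503.7 N/mm.
Resultant f_max = √[f_tx² + (f_v + f_ty)²] = √[671.6² + (274.1 + 503.7)²] = 1028 N/mm.
Capacity per unit length: φr_n = 0.75 × 0.6 × 430 × (0.707 × 8) = 1094 N/mm.
1028 ≤ 1094 → adequate.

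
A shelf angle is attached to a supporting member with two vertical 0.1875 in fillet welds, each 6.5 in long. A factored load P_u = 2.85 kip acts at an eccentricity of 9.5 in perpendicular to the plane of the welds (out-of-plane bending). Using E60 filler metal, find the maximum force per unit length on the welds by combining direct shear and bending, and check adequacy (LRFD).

f_max ≈ 1.93 kip/in; adequate

E60XX → F_EXX = 60 ksi.
L_w = 2 × 6.5 = 13 in; section modulus (unit throat) S = 2 × L²/6 = 14.08 in².
Direct shear f_v = P/L_w = 2.85/13 = 0.2192 kip/in.
Moment M = P × e = 2.85 × 9.5 = 27.075 kip·in; bending f_b = M/S = 1.922 kip/in.
f_max = √(f_v² + f_b²) = √(0.2192² + 1.922²) = 1.935 kip/in.
φr_n = 0.75 × 0.6 × 60 × (0.707 × 0.1875) = 3.579 kip/in → adequate.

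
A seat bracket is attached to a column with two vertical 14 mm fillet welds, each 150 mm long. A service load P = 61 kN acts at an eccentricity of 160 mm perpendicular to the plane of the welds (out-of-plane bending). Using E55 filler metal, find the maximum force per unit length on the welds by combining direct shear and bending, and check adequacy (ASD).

E55XX → F_EXX = 550 MPa.
L_w = 2 × 150 = 300 mm; section modulus (unit throat) S = 2 × L²/6 = 7500 mm².
Direct shear f_v = P/L_w = 61×10³/300 = 203.3 N/mm.
Moment M = P × e = 61×10³ × 160 = 9760000 N·mm; bending f_b = M/S = 1301 N/mm.
f_max = √(f_v² + f_b²) = √(203.3² + 1301²) = 1317 N/mm.
r_n/Ω = (1/2.0) × 0.6 × 550 × (0.707 × 14) = 1633 N/mm → adequate.

f_max ≈ 1320 N/mm; adequate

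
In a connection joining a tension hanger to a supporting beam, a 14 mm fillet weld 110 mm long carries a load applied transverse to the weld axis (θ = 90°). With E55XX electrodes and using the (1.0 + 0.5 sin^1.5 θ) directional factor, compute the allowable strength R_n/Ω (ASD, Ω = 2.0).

R_n/Ω ≈ 269 kN

E55XX → F_EXX = 550 MPa.
t_e = 0.707 × 14 = 9.898 mm; A_we = 9.898 × 110 = 1089 mm².
Directional factor: 1.0 + 0.5 sin^1.5(90°) = 1.5.
F_nw = 0.6 × 550 × 1.5 = 495 MPa.
R_n/Ω = (495 × 1089) / 2.0 × 10⁻³ = 269.5 kN.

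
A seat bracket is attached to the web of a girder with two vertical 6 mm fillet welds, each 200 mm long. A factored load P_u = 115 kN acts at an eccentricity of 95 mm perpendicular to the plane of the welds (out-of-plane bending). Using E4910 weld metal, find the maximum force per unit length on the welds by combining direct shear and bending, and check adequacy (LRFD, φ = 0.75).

E49XX → F_EXX = 490 MPa.
L_w = 2 × 200 = 400 mm; section modulus (unit throat) S = 2 × L²/6 = 13330 mm².
Direct shear f_v = P/L_w = 115×10³/400 = 287.5 N/mm.
Moment M = P × e = 115×10³ × 95 = 10925000 N·mm; bending f_b = M/S = 819.4 N/mm.
f_max = √(f_v² + f_b²) = √(287.5² + 819.4²) = 868.3 N/mm.
φr_n = 0.75 × 0.6 × 490 × (0.707 × 6) = 935.4 N/mm → adequate.

f_max ≈ 868 N/mm; adequate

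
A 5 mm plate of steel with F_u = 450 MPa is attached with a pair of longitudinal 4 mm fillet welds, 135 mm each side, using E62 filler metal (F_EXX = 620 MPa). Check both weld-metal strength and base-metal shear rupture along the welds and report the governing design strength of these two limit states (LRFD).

φR_n ≈ 213 kN (weld metal governs)

t_e = 0.707 × 4 = 2.828 mm; L = 270 mm.
Weld metal: φR_n = 0.75 × 0.6 × 620 × 2.828 × 270 × 10⁻³ = 213 kN.
Base metal (shear rupture): φR_n = 0.75 × 0.6 × 450 × 5 × 270 × 10⁻³ = 273.4 kN.
Governing: weld metal.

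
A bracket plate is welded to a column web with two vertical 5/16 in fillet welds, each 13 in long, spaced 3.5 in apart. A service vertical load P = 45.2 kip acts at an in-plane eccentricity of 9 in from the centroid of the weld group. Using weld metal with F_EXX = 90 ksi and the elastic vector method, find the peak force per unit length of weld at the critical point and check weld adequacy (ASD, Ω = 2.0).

Total weld length L_w = 26 in. Treat welds as unit-width lines.
Polar moment about centroid: J = 2[d³/12 + d(b/2)²] = 2[13³/12 + 13×1.75²] = 445.8 in³.
Direct shear f_v = P/L_w = 45.2 / 26 = 1.738 kip/in (vertical).
Torsion M = P·e = 45.2 × 9 = 406.8 kip·in.
Critical point at (x, y) = (1.75, 6.5) from centroid. f_tx = M·y/J = 5.931 kip/in; f_ty = M·x/J = 1.597 kip/in.
Resultant f_max = √[f_tx² + (f_v + f_ty)²] = √[5.931² + (1.738 + 1.597)²] = 6.805 kip/in.
Capacity per unit length: r_n/Ω = (1/2.0) × 0.6 × 90 × (0.707 × 0.3125) = 5.965 kip/in.
6.805 > 5.965 → NOT adequate.

f_max ≈ 6.8 kip/in; NOT adequate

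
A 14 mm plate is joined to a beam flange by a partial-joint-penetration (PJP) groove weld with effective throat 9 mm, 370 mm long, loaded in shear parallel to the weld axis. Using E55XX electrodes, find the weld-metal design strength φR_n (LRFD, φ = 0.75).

φR_n ≈ 824 kN

E55XX → F_EXX = 550 MPa.
Effective throat (given) t_e = 9 mm.
A_we = 9 × 370 = 3330 mm².
F_nw = 0.6 F_EXX = 330 MPa.
φR_n = 0.75 × 330 × 3330 × 10⁻³ = 824.2 kN.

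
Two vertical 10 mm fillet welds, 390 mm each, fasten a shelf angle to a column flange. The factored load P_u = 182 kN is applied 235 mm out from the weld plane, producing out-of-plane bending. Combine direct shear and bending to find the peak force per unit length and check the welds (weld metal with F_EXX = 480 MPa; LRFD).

L_w = 2 × 390 = 780 mm; section modulus (unit throat) S = 2 × L²/6 = 50700 mm².
Direct shear f_v = P/L_w = 182×10³/780 = 233.3 N/mm.
Moment M = P × e = 182×10³ × 235 = 42770000 N·mm; bending f_b = M/S = 843.6 N/mm.
f_max = √(f_v² + f_b²) = √(233.3² + 843.6²) = 875.3 N/mm.
φr_n = 0.75 × 0.6 × 480 × (0.707 × 10) = 1527 N/mm → adequate.

f_max ≈ 875 N/mm; adequate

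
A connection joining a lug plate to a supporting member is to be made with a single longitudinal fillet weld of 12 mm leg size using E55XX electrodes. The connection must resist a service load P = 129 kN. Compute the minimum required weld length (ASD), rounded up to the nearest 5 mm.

E55XX → F_EXX = 550 MPa.
Throat t_e = 0.707 × 12 = 8.484 mm.
r_n/Ω = (0.6 × 550 × 8.484) / 2.0 = 1400 N/mm = 1.4 kN/mm.
L_req = P / (r_n/Ω) = 129 / 1.4 = 92.15 mm total.
Round up → use L = 95 mm.

L = 95 mm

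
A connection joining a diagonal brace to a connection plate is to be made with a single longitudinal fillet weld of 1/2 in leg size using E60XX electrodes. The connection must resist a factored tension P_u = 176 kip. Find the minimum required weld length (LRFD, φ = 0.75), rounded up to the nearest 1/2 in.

L = 18.5 in

E60XX → F_EXX = 60 ksi.
Throat t_e = 0.707 × 0.5 = 0.3535 in.
φr_n = 0.75 × 0.6 × 60 × 0.3535 = 9.544 kip/in.
L_req = P_u / φr_n = 176 / 9.544 = 18.44 in total.
Round up → use L = 18.5 in.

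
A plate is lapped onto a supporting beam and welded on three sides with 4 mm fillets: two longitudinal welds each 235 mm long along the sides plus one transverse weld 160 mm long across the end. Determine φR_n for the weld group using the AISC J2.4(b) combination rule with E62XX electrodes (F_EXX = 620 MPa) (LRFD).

φR_n ≈ 505 kN

t_e = 0.707 × 4 = 2.828 mm.
R_nwl = 0.6 × 620 × 2.828 × 470 × 10⁻³ = 494.4 kN (longitudinal, 2 welds).
R_nwt = 0.6 × 620 × 2.828 × 160 × 10⁻³ = 168.3 kN (transverse, base value).
(i) R_nwl + R_nwt = 662.8 kN; (ii) 0.85 R_nwl + 1.5 R_nwt = 672.8 kN.
R_n = max = 672.8 kN [governs: (ii)]; φR_n = 504.6 kN.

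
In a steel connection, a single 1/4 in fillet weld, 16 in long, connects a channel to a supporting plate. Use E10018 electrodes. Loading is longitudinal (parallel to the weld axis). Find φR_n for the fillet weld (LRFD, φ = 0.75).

E100XX → F_EXX = 100 ksi.
Effective throat t_e = 0.707 × 0.25 = 0.1767 in.
Total length L = 16 in; A_we = 0.1767 × 16 = 2.828 in².
F_nw = 0.6 F_EXX = 0.6 × 100 = 60 ksi.
φR_n = 0.75 × 60 × 2.828 = 127.3 kips.

φR_n ≈ 127 kips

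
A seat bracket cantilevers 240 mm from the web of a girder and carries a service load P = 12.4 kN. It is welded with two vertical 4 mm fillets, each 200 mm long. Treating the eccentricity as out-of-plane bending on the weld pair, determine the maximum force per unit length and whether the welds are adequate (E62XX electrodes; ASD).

f_max ≈ 225 N/mm; adequate

E62XX → F_EXX = 620 MPa.
L_w = 2 × 200 = 400 mm; section modulus (unit throat) S = 2 × L²/6 = 13330 mm².
Direct shear f_v = P/L_w = 12.4×10³/400 = 31 N/mm.
Moment M = P × e = 12.4×10³ × 240 = 2976000 N·mm; bending f_b = M/S = 223.2 N/mm.
f_max = √(f_v² + f_b²) = √(31² + 223.2²) = 225.3 N/mm.
r_n/Ω = (1/2.0) × 0.6 × 620 × (0.707 × 4) = 526 N/mm → adequate.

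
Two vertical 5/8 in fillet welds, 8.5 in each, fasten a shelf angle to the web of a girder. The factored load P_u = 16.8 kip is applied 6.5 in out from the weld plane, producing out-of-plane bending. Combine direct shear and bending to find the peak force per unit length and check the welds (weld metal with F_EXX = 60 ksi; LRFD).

f_max ≈ 4.64 kip/in; adequate

L_w = 2 × 8.5 = 17 in; section modulus (unit throat) S = 2 × L²/6 = 24.08 in².
Direct shear f_v = P/L_w = 16.8/17 = 0.9882 kip/in.
Moment M = P × e = 16.8 × 6.5 = 109.2 kip·in; bending f_b = M/S = 4.534 kip/in.
f_max = √(f_v² + f_b²) = √(0.9882² + 4.534²) = 4.641 kip/in.
φr_n = 0.75 × 0.6 × 60 × (0.707 × 0.625) = 11.93 kip/in → adequate.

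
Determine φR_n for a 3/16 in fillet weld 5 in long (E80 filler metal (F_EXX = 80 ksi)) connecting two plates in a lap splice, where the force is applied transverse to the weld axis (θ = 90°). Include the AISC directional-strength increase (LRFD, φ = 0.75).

t_e = 0.707 × 0.1875 = 0.1326 in; A_we = 0.1326 × 5 = 0.6628 in².
Directional factor: 1.0 + 0.5 sin^1.5(90°) = 1.5.
F_nw = 0.6 × 80 × 1.5 = 72 ksi.
φR_n = 0.75 × 72 × 0.6628 = 35.79 kips.

φR_n ≈ 35.8 kips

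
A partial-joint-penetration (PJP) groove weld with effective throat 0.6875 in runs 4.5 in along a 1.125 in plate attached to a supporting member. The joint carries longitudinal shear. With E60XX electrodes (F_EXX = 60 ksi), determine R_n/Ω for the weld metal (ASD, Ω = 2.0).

Effective throat (given) t_e = 0.6875 in.
A_we = 0.6875 × 4.5 = 3.094 in².
F_nw = 0.6 F_EXX = 36 ksi.
R_n/Ω = (36 × 3.094) / 2.0 = 55.69 kip.

R_n/Ω ≈ 55.7 kip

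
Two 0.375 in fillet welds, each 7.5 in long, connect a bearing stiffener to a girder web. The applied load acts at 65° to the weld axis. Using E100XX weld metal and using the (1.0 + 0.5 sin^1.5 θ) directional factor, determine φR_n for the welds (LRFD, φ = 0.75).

φR_n ≈ 256 kip

E100XX → F_EXX = 100 ksi.
t_e = 0.707 × 0.375 = 0.2651 in; A_we = 0.2651 × 15 = 3.977 in².
Directional factor: 1.0 + 0.5 sin^1.5(65°) = 1.431.
F_nw = 0.6 × 100 × 1.431 = 85.88 ksi.
φR_n = 0.75 × 85.88 × 3.977 = 256.2 kip.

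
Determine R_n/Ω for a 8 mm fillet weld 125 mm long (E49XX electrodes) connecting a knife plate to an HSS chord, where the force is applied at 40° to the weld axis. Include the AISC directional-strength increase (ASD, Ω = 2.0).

R_n/Ω ≈ 131 kN

E49XX → F_EXX = 490 MPa.
t_e = 0.707 × 8 = 5.656 mm; A_we = 5.656 × 125 = 707 mm².
Directional factor: 1.0 + 0.5 sin^1.5(40°) = 1.258.
F_nw = 0.6 × 490 × 1.258 = 369.8 MPa.
R_n/Ω = (369.8 × 707) / 2.0 × 10⁻³ = 130.7 kN.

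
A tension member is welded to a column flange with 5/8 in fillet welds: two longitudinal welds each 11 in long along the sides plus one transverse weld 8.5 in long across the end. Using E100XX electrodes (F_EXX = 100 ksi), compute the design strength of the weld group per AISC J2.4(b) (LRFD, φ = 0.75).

φR_n ≈ 625 kips

t_e = 0.707 × 0.625 = 0.4419 in.
R_nwl = 0.6 × 100 × 0.4419 × 22 = 583.3 kips (longitudinal, 2 welds).
R_nwt = 0.6 × 100 × 0.4419 × 8.5 = 225.4 kips (transverse, base value).
(i) R_nwl + R_nwt = 808.6 kips; (ii) 0.85 R_nwl + 1.5 R_nwt = 833.8 kips.
R_n = max = 833.8 kips [governs: (ii)]; φR_n = 625.4 kips.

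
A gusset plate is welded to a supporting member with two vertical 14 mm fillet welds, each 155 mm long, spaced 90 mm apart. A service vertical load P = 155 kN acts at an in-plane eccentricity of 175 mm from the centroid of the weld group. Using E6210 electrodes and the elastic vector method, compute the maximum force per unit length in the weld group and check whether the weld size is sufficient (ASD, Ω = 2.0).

E62XX → F_EXX = 620 MPa.
Total weld length L_w = 310 mm. Treat welds as unit-width lines.
Polar moment about centroid: J = 2[d³/12 + d(b/2)²] = 2[155³/12 + 155×45²] = 1248000 mm³.
Direct shear f_v = P/L_w = 155×10³ / 310 = 500 N/mm (vertical).
Torsion M = P·e = 155×10³ × 175 = 27125000 N·mm.
Critical point at (x, y) = (45, 77.5) from centroid. f_tx = M·y/J = 1684 N/mm; f_ty = M·x/J = 977.8 N/mm.
Resultant f_max = √[f_tx² + (f_v + f_ty)²] = √[1684² + (500 + 977.8)²] = 2240 N/mm.
Capacity per unit length: r_n/Ω = (1/2.0) × 0.6 × 620 × (0.707 × 14) = 1841 N/mm.
2240 > 1841 → NOT adequate.

f_max ≈ 2240 N/mm; NOT adequate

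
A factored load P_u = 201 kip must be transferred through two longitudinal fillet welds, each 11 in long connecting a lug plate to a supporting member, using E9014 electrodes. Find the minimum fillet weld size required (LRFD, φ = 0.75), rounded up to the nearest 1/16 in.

w = 3/8 in

E90XX → F_EXX = 90 ksi.
Total weld length L = 22 in.
Required throat t_e = P_u / (φ × 0.6 F_EXX × L) = 201 / (0.75 × 0.6 × 90 × 22) = 0.2256 in.
Required leg w = t_e / 0.707 = 0.3191 in → use 3/8 in.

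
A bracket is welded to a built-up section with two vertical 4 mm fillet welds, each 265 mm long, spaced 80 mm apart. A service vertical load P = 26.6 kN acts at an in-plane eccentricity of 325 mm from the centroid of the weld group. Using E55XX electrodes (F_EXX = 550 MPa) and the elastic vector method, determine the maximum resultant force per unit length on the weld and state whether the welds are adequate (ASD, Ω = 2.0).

Total weld length L_w = 530 mm. Treat welds as unit-width lines.
Polar moment about centroid: J = 2[d³/12 + d(b/2)²] = 2[265³/12 + 265×40²] = 3950000 mm³.
Direct shear f_v = P/L_w = 26.6×10³ / 530 = 50.19 N/mm (vertical).
Torsion M = P·e = 26.6×10³ × 325 = 8645000 N·mm.
Critical point at (x, y) = (40, 132.5) from centroid. f_tx = M·y/J = 290 N/mm; f_ty = M·x/J = 87.55 N/mm.
Resultant f_max = √[f_tx² + (f_v + f_ty)²] = √[290² + (50.19 + 87.55)²] = 321.1 N/mm.
Capacity per unit length: r_n/Ω = (1/2.0) × 0.6 × 550 × (0.707 × 4) = 466.6 N/mm.
321.1 ≤ 466.6 → adequate.

f_max ≈ 321 N/mm; adequate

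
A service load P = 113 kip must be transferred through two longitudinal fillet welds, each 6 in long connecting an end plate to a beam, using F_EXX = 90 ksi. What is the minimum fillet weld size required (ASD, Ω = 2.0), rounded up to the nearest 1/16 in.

Total weld length L = 12 in.
Required throat t_e = P × Ω / (0.6 F_EXX × L) = 113 × 2.0 / (0.6 × 90 × 12) = 0.3488 in.
Required leg w = t_e / 0.707 = 0.4933 in → use 1/2 in.

w = 1/2 in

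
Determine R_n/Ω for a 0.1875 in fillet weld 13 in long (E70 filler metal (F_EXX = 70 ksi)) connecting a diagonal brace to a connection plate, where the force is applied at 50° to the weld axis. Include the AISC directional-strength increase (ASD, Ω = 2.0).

t_e = 0.707 × 0.1875 = 0.1326 in; A_we = 0.1326 × 13 = 1.723 in².
Directional factor: 1.0 + 0.5 sin^1.5(50°) = 1.335.
F_nw = 0.6 × 70 × 1.335 = 56.08 ksi.
R_n/Ω = (56.08 × 1.723) / 2.0 = 48.32 kip.

R_n/Ω ≈ 48.3 kip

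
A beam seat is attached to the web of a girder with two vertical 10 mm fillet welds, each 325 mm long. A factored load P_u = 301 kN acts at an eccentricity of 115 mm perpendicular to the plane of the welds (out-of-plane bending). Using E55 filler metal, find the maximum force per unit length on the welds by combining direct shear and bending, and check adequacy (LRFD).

E55XX → F_EXX = 550 MPa.
L_w = 2 × 325 = 650 mm; section modulus (unit throat) S = 2 × L²/6 = 35210 mm².
Direct shear f_v = P/L_w = 301×10³/650 = 463.1 N/mm.
Moment M = P × e = 301×10³ × 115 = 34615000 N·mm; bending f_b = M/S = 983.1 N/mm.
f_max = √(f_v² + f_b²) = √(463.1² + 983.1²) = 1087 N/mm.
φr_n = 0.75 × 0.6 × 550 × (0.707 × 10) = 1750 N/mm → adequate.

f_max ≈ 1090 N/mm; adequate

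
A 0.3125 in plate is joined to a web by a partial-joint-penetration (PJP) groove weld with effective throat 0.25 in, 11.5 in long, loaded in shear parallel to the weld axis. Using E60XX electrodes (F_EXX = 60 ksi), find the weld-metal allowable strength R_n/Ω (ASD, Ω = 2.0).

R_n/Ω ≈ 51.8 kips

Effective throat (given) t_e = 0.25 in.
A_we = 0.25 × 11.5 = 2.875 in².
F_nw = 0.6 F_EXX = 36 ksi.
R_n/Ω = (36 × 2.875) / 2.0 = 51.75 kips.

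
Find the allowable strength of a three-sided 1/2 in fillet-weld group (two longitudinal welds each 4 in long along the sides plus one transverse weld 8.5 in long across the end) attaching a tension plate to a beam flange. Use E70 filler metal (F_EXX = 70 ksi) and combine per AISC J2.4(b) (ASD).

R_n/Ω ≈ 145 kips

t_e = 0.707 × 0.5 = 0.3535 in.
R_nwl = 0.6 × 70 × 0.3535 × 8 = 118.8 kips (longitudinal, 2 welds).
R_nwt = 0.6 × 70 × 0.3535 × 8.5 = 126.2 kips (transverse, base value).
(i) R_nwl + R_nwt = 245 kips; (ii) 0.85 R_nwl + 1.5 R_nwt = 290.3 kips.
R_n = max = 290.3 kips [governs: (ii)]; R_n/Ω = 145.1 kips.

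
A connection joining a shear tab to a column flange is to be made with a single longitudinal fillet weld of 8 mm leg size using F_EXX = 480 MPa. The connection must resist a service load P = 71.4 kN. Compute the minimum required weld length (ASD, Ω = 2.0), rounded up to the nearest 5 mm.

Throat t_e = 0.707 × 8 = 5.656 mm.
r_n/Ω = (0.6 × 480 × 5.656) / 2.0 = 814.5 N/mm = 0.8145 kN/mm.
L_req = P / (r_n/Ω) = 71.4 / 0.8145 = 87.67 mm total.
Round up → use L = 90 mm.

L = 90 mm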